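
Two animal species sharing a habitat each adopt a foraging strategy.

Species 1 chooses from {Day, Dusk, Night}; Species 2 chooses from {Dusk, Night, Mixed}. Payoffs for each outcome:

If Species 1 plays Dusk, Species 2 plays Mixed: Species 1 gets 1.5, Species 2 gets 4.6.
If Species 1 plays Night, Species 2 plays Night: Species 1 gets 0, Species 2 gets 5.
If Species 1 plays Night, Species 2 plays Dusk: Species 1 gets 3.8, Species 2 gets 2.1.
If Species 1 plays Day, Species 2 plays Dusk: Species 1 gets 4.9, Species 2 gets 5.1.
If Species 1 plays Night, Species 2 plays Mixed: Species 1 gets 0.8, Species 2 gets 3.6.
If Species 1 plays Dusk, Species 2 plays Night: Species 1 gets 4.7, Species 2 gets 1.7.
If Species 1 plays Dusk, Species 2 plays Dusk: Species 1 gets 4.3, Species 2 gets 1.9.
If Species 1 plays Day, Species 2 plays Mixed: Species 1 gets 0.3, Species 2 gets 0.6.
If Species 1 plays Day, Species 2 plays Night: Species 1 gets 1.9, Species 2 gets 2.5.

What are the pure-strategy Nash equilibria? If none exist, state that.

Species 1 against Dusk: payoffs 4.9, 4.3, 3.8 → best response Day.
Species 1 against Night: payoffs 1.9, 4.7, 0 → best response Dusk.
Species 1 against Mixed: payoffs 0.3, 1.5, 0.8 → best response Dusk.
Species 2 against Day: payoffs 5.1, 2.5, 0.6 → best response Dusk.
Species 2 against Dusk: payoffs 1.9, 1.7, 4.6 → best response Mixed.
Species 2 against Night: payoffs 2.1, 5, 3.6 → best response Night.
Mutual best responses: (Day, Dusk); (Dusk, Mixed).

Pure-strategy Nash equilibria: (Day, Dusk) and (Dusk, Mixed)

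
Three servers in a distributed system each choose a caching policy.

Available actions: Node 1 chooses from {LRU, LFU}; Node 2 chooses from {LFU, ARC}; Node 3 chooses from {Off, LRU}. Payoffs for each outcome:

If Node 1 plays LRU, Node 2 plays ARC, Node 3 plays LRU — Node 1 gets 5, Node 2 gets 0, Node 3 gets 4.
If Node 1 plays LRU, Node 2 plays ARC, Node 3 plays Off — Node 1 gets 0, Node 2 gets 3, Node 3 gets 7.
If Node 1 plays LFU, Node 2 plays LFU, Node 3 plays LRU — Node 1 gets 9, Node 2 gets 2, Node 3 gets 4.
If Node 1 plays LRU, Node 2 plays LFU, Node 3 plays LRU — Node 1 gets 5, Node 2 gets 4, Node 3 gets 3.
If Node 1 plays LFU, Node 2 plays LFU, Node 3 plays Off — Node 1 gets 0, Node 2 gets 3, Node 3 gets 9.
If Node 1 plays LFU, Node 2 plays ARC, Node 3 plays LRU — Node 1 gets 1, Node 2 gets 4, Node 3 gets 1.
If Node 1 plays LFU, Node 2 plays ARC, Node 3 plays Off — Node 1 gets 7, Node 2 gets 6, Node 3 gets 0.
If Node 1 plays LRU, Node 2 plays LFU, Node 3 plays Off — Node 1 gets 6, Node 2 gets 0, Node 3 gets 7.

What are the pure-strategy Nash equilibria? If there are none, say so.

No pure-strategy Nash equilibrium.

Mark each player's best response to every combination of opponents' strategies; a profile where every player is best-responding is a pure Nash equilibrium.
Node 1 against (LFU, Off): payoffs 6, 0 → best response LRU.
Node 1 against (LFU, LRU): payoffs 5, 9 → best response LFU.
Node 1 against (ARC, Off): payoffs 0, 7 → best response LFU.
Node 1 against (ARC, LRU): payoffs 5, 1 → best response LRU.
Node 2 against (LRU, Off): payoffs 0, 3 → best response ARC.
Node 2 against (LRU, LRU): payoffs 4, 0 → best response LFU.
Node 2 against (LFU, Off): payoffs 3, 6 → best response ARC.
Node 2 against (LFU, LRU): payoffs 2, 4 → best response ARC.
Node 3 against (LRU, LFU): payoffs 7, 3 → best response Off.
Node 3 against (LRU, ARC): payoffs 7, 4 → best response Off.
Node 3 against (LFU, LFU): payoffs 9, 4 → best response Off.
Node 3 against (LFU, ARC): payoffs 0, 1 → best response LRU.
No profile is a mutual best response for all players.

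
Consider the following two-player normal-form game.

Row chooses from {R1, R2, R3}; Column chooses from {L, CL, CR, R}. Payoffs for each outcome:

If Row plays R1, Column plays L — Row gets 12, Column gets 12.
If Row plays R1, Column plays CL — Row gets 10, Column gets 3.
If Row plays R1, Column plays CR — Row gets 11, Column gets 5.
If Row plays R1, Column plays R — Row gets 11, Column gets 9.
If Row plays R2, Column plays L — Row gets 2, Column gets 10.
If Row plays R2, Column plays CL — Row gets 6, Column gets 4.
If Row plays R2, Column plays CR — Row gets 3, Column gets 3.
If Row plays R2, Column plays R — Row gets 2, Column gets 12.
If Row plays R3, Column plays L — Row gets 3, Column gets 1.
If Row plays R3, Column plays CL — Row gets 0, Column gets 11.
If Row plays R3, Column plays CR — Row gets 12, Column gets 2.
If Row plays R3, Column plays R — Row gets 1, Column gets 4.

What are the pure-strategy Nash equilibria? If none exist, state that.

Row against L: payoffs 12, 2, 3 → best response R1.
Row against CL: payoffs 10, 6, 0 → best response R1.
Row against CR: payoffs 11, 3, 12 → best response R3.
Row against R: payoffs 11, 2, 1 → best response R1.
Column against R1: payoffs 12, 3, 5, 9 → best response L.
Column against R2: payoffs 10, 4, 3, 12 → best response R.
Column against R3: payoffs 1, 11, 2, 4 → best response CL.
Mutual best responses: (R1, L).

(R1, L)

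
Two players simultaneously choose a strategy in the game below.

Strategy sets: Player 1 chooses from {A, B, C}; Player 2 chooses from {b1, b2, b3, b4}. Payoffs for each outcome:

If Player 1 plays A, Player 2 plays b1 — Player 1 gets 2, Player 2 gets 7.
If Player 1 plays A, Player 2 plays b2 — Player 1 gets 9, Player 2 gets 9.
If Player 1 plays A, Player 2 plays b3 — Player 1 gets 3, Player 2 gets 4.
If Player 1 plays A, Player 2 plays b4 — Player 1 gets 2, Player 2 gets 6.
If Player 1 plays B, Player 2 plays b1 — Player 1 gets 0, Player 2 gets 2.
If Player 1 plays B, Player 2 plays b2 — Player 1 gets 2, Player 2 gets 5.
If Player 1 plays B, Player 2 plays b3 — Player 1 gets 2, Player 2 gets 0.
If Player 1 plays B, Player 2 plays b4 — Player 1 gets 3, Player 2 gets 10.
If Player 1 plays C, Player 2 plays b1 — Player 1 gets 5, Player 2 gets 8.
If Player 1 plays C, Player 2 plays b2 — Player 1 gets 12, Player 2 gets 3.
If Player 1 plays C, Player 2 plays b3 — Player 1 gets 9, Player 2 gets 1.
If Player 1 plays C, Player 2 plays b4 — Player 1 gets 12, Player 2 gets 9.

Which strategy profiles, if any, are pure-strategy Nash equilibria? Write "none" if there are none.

The unique pure-strategy Nash equilibrium is (C, b4).

Player 1 against b1: payoffs 2, 0, 5 → best response C.
Player 1 against b2: payoffs 9, 2, 12 → best response C.
Player 1 against b3: payoffs 3, 2, 9 → best response C.
Player 1 against b4: payoffs 2, 3, 12 → best response C.
Player 2 against A: payoffs 7, 9, 4, 6 → best response b2.
Player 2 against B: payoffs 2, 5, 0, 10 → best response b4.
Player 2 against C: payoffs 8, 3, 1, 9 → best response b4.
Mutual best responses: (C, b4).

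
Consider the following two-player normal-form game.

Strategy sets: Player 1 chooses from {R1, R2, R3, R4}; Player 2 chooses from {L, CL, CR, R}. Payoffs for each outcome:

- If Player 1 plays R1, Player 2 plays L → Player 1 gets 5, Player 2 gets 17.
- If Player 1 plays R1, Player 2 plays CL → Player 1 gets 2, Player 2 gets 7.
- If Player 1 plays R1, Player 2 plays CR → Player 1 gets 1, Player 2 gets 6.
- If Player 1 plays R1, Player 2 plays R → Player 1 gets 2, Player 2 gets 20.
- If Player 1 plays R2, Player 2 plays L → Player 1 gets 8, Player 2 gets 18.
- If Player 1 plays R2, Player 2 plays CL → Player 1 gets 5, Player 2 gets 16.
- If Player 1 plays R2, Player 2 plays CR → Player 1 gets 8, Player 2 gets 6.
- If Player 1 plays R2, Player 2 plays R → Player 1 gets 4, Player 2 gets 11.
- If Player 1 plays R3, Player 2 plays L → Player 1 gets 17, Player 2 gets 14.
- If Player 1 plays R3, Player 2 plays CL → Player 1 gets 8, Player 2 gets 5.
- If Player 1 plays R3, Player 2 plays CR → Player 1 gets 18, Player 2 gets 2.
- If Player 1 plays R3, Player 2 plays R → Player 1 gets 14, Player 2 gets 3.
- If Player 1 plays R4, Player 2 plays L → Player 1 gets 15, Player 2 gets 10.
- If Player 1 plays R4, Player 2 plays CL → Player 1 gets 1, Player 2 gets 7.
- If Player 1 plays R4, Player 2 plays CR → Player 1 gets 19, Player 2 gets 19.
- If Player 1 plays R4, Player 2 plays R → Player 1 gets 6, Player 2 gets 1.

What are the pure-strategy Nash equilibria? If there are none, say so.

Pure-strategy Nash equilibria: (R3, L) and (R4, CR)

Mark each player's best response to every combination of opponents' strategies; a profile where every player is best-responding is a pure Nash equilibrium.
Player 1 against L: payoffs 5, 8, 17, 15 → best response R3.
Player 1 against CL: payoffs 2, 5, 8, 1 → best response R3.
Player 1 against CR: payoffs 1, 8, 18, 19 → best response R4.
Player 1 against R: payoffs 2, 4, 14, 6 → best response R3.
Player 2 against R1: payoffs 17, 7, 6, 20 → best response R.
Player 2 against R2: payoffs 18, 16, 6, 11 → best response L.
Player 2 against R3: payoffs 14, 5, 2, 3 → best response L.
Player 2 against R4: payoffs 10, 7, 19, 1 → best response CR.
Mutual best responses: (R3, L); (R4, CR).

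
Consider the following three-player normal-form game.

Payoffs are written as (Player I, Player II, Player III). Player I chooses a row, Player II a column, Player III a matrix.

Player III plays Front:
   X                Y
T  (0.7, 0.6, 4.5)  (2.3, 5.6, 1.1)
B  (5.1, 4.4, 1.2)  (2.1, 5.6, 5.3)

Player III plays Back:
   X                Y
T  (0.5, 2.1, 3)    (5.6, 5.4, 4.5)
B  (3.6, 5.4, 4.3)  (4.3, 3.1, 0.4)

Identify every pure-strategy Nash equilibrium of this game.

The pure Nash equilibria are (T, Y, Back); (B, X, Back).

Player I against (X, Front): payoffs 0.7, 5.1 → best response B.
Player I against (X, Back): payoffs 0.5, 3.6 → best response B.
Player I against (Y, Front): payoffs 2.3, 2.1 → best response T.
Player I against (Y, Back): payoffs 5.6, 4.3 → best response T.
Player II against (T, Front): payoffs 0.6, 5.6 → best response Y.
Player II against (T, Back): payoffs 2.1, 5.4 → best response Y.
Player II against (B, Front): payoffs 4.4, 5.6 → best response Y.
Player II against (B, Back): payoffs 5.4, 3.1 → best response X.
Player III against (T, X): payoffs 4.5, 3 → best response Front.
Player III against (T, Y): payoffs 1.1, 4.5 → best response Back.
Player III against (B, X): payoffs 1.2, 4.3 → best response Back.
Player III against (B, Y): payoffs 5.3, 0.4 → best response Front.
Mutual best responses: (T, Y, Back); (B, X, Back).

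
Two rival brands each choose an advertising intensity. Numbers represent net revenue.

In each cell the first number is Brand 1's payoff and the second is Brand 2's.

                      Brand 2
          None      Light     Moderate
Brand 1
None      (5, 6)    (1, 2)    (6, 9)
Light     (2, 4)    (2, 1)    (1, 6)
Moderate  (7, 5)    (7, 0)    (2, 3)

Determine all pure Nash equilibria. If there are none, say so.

Pure-strategy Nash equilibria: (None, Moderate), (Moderate, None)

Check each profile: it is a Nash equilibrium iff no player can strictly gain by switching unilaterally.
(None, None): Brand 1 can switch to Moderate (5 → 7). Not NE.
(None, Light): Brand 1 can switch to Light (1 → 2). Not NE.
(None, Moderate): Brand 1 gets 6, best alternative 2; Brand 2 gets 9, best alternative 6. No profitable deviation — NE.
(Light, None): Brand 1 can switch to None (2 → 5). Not NE.
(Light, Light): Brand 1 can switch to Moderate (2 → 7). Not NE.
(Light, Moderate): Brand 1 can switch to None (1 → 6). Not NE.
(Moderate, None): Brand 1 gets 7, best alternative 5; Brand 2 gets 5, best alternative 3. No profitable deviation — NE.
(Moderate, Light): Brand 2 can switch to None (0 → 5). Not NE.
(The remaining 1 profile has a profitable deviation by the same check.)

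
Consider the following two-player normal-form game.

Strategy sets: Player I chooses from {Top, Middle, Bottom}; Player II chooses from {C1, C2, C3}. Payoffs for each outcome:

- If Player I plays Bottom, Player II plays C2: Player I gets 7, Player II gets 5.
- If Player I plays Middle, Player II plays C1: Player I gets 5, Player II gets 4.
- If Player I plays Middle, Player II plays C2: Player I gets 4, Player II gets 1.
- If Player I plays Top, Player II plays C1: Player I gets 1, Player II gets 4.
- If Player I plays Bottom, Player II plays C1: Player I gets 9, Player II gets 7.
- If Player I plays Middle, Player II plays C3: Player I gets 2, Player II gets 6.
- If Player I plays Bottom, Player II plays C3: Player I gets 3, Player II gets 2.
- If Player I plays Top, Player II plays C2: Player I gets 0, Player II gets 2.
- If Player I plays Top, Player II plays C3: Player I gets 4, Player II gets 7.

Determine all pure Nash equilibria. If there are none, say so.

Mark each player's best response to every combination of opponents' strategies; a profile where every player is best-responding is a pure Nash equilibrium.
Player I against C1: payoffs 1, 5, 9 → best response Bottom.
Player I against C2: payoffs 0, 4, 7 → best response Bottom.
Player I against C3: payoffs 4, 2, 3 → best response Top.
Player II against Top: payoffs 4, 2, 7 → best response C3.
Player II against Middle: payoffs 4, 1, 6 → best response C3.
Player II against Bottom: payoffs 7, 5, 2 → best response C1.
Mutual best responses: (Top, C3); (Bottom, C1).

The pure Nash equilibria are (Top, C3), (Bottom, C1).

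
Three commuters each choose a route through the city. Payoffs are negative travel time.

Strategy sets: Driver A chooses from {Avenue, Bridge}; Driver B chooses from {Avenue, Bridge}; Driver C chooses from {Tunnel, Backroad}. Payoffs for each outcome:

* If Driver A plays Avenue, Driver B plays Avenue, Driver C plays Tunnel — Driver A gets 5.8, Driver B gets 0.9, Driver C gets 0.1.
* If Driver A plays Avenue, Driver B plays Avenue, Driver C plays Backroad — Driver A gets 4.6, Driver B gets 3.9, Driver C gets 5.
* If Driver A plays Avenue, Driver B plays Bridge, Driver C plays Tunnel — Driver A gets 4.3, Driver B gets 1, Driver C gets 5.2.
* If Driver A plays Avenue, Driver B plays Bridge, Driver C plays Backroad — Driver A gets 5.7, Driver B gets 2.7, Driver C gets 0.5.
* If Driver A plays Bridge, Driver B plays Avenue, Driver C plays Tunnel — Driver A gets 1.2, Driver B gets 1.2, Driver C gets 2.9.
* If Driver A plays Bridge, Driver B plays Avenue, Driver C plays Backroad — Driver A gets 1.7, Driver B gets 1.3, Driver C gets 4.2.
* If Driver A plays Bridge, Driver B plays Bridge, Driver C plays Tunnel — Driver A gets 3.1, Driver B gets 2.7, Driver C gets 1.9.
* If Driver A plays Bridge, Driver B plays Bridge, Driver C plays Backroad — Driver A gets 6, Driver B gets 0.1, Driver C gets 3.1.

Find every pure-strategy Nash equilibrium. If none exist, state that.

Driver A against (Avenue, Tunnel): payoffs 5.8, 1.2 → best response Avenue.
Driver A against (Avenue, Backroad): payoffs 4.6, 1.7 → best response Avenue.
Driver A against (Bridge, Tunnel): payoffs 4.3, 3.1 → best response Avenue.
Driver A against (Bridge, Backroad): payoffs 5.7, 6 → best response Bridge.
Driver B against (Avenue, Tunnel): payoffs 0.9, 1 → best response Bridge.
Driver B against (Avenue, Backroad): payoffs 3.9, 2.7 → best response Avenue.
Driver B against (Bridge, Tunnel): payoffs 1.2, 2.7 → best response Bridge.
Driver B against (Bridge, Backroad): payoffs 1.3, 0.1 → best response Avenue.
Driver C against (Avenue, Avenue): payoffs 0.1, 5 → best response Backroad.
Driver C against (Avenue, Bridge): payoffs 5.2, 0.5 → best response Tunnel.
Driver C against (Bridge, Avenue): payoffs 2.9, 4.2 → best response Backroad.
Driver C against (Bridge, Bridge): payoffs 1.9, 3.1 → best response Backroad.
Mutual best responses: (Avenue, Avenue, Backroad); (Avenue, Bridge, Tunnel).

Pure-strategy Nash equilibria: (Avenue, Avenue, Backroad), (Avenue, Bridge, Tunnel)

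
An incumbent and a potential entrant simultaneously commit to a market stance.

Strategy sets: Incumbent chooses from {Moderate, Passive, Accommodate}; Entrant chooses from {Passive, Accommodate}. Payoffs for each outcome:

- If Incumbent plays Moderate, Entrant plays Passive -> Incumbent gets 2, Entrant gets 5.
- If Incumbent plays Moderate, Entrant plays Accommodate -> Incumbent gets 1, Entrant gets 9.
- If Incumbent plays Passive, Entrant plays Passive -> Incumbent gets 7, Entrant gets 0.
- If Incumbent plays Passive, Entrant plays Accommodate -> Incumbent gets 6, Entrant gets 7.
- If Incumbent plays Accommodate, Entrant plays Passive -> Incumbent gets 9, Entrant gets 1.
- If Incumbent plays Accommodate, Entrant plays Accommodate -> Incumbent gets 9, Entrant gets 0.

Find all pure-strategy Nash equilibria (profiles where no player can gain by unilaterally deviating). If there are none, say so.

The unique pure-strategy Nash equilibrium is (Accommodate, Passive).

Incumbent against Passive: payoffs 2, 7, 9 → best response Accommodate.
Incumbent against Accommodate: payoffs 1, 6, 9 → best response Accommodate.
Entrant against Moderate: payoffs 5, 9 → best response Accommodate.
Entrant against Passive: payoffs 0, 7 → best response Accommodate.
Entrant against Accommodate: payoffs 1, 0 → best response Passive.
Mutual best responses: (Accommodate, Passive).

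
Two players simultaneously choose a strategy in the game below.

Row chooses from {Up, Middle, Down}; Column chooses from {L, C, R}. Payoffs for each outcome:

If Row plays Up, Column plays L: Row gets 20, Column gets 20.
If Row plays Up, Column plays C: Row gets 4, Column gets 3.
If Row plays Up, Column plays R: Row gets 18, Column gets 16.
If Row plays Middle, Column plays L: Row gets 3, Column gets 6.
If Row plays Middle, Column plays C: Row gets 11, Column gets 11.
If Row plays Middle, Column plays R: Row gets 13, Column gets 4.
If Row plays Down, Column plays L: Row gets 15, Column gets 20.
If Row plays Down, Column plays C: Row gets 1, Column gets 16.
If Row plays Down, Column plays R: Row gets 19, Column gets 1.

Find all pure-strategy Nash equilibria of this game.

Pure-strategy Nash equilibria: (Up, L); (Middle, C)

Row against L: payoffs 20, 3, 15 → best response Up.
Row against C: payoffs 4, 11, 1 → best response Middle.
Row against R: payoffs 18, 13, 19 → best response Down.
Column against Up: payoffs 20, 3, 16 → best response L.
Column against Middle: payoffs 6, 11, 4 → best response C.
Column against Down: payoffs 20, 16, 1 → best response L.
Mutual best responses: (Up, L); (Middle, C).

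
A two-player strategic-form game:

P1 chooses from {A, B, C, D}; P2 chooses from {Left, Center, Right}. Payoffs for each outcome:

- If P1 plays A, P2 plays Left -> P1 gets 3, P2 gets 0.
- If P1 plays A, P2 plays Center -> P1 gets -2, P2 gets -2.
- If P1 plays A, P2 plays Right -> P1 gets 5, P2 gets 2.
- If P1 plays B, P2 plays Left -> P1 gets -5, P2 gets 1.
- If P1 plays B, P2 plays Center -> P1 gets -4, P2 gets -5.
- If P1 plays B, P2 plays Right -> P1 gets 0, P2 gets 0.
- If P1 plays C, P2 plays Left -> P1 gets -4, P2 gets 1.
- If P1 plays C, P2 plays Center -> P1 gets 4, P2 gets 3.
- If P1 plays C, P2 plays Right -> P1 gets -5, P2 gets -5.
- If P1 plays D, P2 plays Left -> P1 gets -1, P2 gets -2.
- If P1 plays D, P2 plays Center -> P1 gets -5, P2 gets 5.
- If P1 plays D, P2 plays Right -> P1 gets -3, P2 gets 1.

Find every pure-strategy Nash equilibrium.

P1 against Left: payoffs 3, -5, -4, -1 → best response A.
P1 against Center: payoffs -2, -4, 4, -5 → best response C.
P1 against Right: payoffs 5, 0, -5, -3 → best response A.
P2 against A: payoffs 0, -2, 2 → best response Right.
P2 against B: payoffs 1, -5, 0 → best response Left.
P2 against C: payoffs 1, 3, -5 → best response Center.
P2 against D: payoffs -2, 5, 1 → best response Center.
Mutual best responses: (A, Right); (C, Center).

Pure-strategy Nash equilibria: (A, Right); (C, Center)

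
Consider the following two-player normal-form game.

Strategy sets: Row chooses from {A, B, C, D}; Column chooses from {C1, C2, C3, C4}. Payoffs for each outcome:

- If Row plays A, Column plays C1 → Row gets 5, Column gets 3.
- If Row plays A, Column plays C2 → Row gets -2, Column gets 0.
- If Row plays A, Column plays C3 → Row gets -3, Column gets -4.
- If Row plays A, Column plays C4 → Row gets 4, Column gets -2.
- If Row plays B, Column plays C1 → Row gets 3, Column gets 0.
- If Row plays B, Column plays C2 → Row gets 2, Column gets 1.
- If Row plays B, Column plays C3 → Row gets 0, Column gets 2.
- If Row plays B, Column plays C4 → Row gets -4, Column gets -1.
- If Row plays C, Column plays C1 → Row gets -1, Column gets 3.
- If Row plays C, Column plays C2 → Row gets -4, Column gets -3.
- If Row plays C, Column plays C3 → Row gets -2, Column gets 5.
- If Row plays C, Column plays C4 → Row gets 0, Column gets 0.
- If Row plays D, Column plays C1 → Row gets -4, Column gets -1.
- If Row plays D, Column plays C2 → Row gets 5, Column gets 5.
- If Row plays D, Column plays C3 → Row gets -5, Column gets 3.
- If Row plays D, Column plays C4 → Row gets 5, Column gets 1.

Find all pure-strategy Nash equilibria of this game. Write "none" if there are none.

(A, C1): Row gets 5, best alternative 3; Column gets 3, best alternative 0. No profitable deviation — NE.
(A, C2): Row can switch to B (-2 → 2). Not NE.
(A, C3): Row can switch to B (-3 → 0). Not NE.
(A, C4): Row can switch to D (4 → 5). Not NE.
(B, C1): Row can switch to A (3 → 5). Not NE.
(B, C2): Row can switch to D (2 → 5). Not NE.
(B, C3): Row gets 0, best alternative -2; Column gets 2, best alternative 1. No profitable deviation — NE.
(B, C4): Row can switch to A (-4 → 4). Not NE.
(C, C1): Row can switch to A (-1 → 5). Not NE.
(C, C2): Row can switch to A (-4 → -2). Not NE.
(C, C3): Row can switch to B (-2 → 0). Not NE.
(C, C4): Row can switch to A (0 → 4). Not NE.
(D, C1): Row can switch to A (-4 → 5). Not NE.
(D, C2): Row gets 5, best alternative 2; Column gets 5, best alternative 3. No profitable deviation — NE.
(D, C3): Row can switch to A (-5 → -3). Not NE.
(The remaining 1 profile has a profitable deviation by the same check.)

(A, C1) and (B, C3) and (D, C2)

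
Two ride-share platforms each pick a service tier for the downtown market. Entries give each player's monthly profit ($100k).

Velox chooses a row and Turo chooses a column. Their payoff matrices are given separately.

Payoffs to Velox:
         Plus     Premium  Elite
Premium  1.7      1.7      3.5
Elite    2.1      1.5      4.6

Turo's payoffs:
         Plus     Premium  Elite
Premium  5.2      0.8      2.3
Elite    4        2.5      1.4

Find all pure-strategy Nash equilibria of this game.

Pure NE: (Elite, Plus)

Velox against Plus: payoffs 1.7, 2.1 → best response Elite.
Velox against Premium: payoffs 1.7, 1.5 → best response Premium.
Velox against Elite: payoffs 3.5, 4.6 → best response Elite.
Turo against Premium: payoffs 5.2, 0.8, 2.3 → best response Plus.
Turo against Elite: payoffs 4, 2.5, 1.4 → best response Plus.
Mutual best responses: (Elite, Plus).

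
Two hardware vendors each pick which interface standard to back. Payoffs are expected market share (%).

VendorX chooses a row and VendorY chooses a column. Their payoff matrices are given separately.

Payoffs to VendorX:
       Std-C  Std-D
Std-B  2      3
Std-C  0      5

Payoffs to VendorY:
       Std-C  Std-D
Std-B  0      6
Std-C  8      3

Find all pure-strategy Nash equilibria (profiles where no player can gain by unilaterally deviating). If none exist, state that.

(Std-B, Std-C): VendorY can switch to Std-D (0 → 6). Not NE.
(Std-B, Std-D): VendorX can switch to Std-C (3 → 5). Not NE.
(Std-C, Std-C): VendorX can switch to Std-B (0 → 2). Not NE.
(Std-C, Std-D): VendorY can switch to Std-C (3 → 8). Not NE.

No pure-strategy Nash equilibrium.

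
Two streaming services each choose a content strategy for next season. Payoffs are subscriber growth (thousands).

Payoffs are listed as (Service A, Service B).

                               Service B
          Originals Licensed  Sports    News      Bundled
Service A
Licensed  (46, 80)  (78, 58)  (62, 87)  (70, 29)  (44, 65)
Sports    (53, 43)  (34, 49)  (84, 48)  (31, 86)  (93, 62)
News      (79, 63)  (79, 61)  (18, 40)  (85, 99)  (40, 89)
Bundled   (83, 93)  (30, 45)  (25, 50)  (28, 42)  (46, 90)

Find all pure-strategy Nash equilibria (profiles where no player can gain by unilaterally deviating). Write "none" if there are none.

(News, News), (Bundled, Originals)

(Licensed, Originals): Service A can switch to Sports (46 → 53). Not NE.
(Licensed, Licensed): Service A can switch to News (78 → 79). Not NE.
(Licensed, Sports): Service A can switch to Sports (62 → 84). Not NE.
(Licensed, News): Service A can switch to News (70 → 85). Not NE.
(Licensed, Bundled): Service A can switch to Sports (44 → 93). Not NE.
(Sports, Originals): Service A can switch to News (53 → 79). Not NE.
(Sports, Licensed): Service A can switch to Licensed (34 → 78). Not NE.
(Sports, Sports): Service B can switch to Licensed (48 → 49). Not NE.
(Sports, News): Service A can switch to Licensed (31 → 70). Not NE.
(Sports, Bundled): Service B can switch to News (62 → 86). Not NE.
(News, News): Service A gets 85, best alternative 70; Service B gets 99, best alternative 89. No profitable deviation — NE.
(Bundled, Originals): Service A gets 83, best alternative 79; Service B gets 93, best alternative 90. No profitable deviation — NE.
(The remaining 8 profiles each have a profitable deviation by the same check.)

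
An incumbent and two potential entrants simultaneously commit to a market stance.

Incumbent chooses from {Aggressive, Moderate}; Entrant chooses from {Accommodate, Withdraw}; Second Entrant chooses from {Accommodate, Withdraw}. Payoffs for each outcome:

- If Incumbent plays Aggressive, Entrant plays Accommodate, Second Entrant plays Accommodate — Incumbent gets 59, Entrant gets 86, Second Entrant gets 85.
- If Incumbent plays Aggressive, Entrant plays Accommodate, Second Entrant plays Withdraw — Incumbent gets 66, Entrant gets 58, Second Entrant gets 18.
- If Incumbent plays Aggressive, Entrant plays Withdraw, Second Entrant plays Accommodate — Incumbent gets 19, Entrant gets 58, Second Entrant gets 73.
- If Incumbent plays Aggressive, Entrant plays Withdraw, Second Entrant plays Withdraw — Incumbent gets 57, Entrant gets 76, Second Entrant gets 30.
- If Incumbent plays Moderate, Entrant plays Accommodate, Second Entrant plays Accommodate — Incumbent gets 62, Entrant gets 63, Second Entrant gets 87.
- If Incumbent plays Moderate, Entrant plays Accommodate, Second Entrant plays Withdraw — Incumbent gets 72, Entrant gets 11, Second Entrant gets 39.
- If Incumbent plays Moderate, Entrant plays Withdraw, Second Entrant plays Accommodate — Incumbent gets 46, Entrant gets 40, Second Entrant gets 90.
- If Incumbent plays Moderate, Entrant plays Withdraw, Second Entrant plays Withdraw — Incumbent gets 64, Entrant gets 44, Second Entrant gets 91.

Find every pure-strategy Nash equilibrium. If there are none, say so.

Incumbent against (Accommodate, Accommodate): payoffs 59, 62 → best response Moderate.
Incumbent against (Accommodate, Withdraw): payoffs 66, 72 → best response Moderate.
Incumbent against (Withdraw, Accommodate): payoffs 19, 46 → best response Moderate.
Incumbent against (Withdraw, Withdraw): payoffs 57, 64 → best response Moderate.
Entrant against (Aggressive, Accommodate): payoffs 86, 58 → best response Accommodate.
Entrant against (Aggressive, Withdraw): payoffs 58, 76 → best response Withdraw.
Entrant against (Moderate, Accommodate): payoffs 63, 40 → best response Accommodate.
Entrant against (Moderate, Withdraw): payoffs 11, 44 → best response Withdraw.
Second Entrant against (Aggressive, Accommodate): payoffs 85, 18 → best response Accommodate.
Second Entrant against (Aggressive, Withdraw): payoffs 73, 30 → best response Accommodate.
Second Entrant against (Moderate, Accommodate): payoffs 87, 39 → best response Accommodate.
Second Entrant against (Moderate, Withdraw): payoffs 90, 91 → best response Withdraw.
Mutual best responses: (Moderate, Accommodate, Accommodate); (Moderate, Withdraw, Withdraw).

The pure Nash equilibria are (Moderate, Accommodate, Accommodate), (Moderate, Withdraw, Withdraw).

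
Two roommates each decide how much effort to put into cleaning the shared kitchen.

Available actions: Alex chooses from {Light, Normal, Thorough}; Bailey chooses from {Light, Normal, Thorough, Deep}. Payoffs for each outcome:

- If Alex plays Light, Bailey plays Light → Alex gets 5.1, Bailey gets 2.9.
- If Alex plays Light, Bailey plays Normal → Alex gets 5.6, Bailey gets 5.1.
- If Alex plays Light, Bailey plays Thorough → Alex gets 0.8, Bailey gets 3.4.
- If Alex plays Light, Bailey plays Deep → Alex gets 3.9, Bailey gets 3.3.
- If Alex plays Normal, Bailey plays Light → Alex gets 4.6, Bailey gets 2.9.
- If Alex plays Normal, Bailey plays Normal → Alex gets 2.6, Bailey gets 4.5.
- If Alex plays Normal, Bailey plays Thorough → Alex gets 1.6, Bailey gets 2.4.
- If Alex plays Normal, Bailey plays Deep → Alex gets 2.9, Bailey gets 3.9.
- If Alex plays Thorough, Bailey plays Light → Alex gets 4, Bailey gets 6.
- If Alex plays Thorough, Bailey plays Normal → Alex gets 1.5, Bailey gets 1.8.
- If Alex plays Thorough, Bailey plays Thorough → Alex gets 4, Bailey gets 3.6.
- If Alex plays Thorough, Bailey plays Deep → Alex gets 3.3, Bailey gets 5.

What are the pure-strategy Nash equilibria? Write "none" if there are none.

Check each profile: it is a Nash equilibrium iff no player can strictly gain by switching unilaterally.
(Light, Light): Bailey can switch to Normal (2.9 → 5.1). Not NE.
(Light, Normal): Alex gets 5.6, best alternative 2.6; Bailey gets 5.1, best alternative 3.4. No profitable deviation — NE.
(Light, Thorough): Alex can switch to Normal (0.8 → 1.6). Not NE.
(Light, Deep): Bailey can switch to Normal (3.3 → 5.1). Not NE.
(Normal, Light): Alex can switch to Light (4.6 → 5.1). Not NE.
(Normal, Normal): Alex can switch to Light (2.6 → 5.6). Not NE.
(Normal, Thorough): Alex can switch to Thorough (1.6 → 4). Not NE.
(Normal, Deep): Alex can switch to Light (2.9 → 3.9). Not NE.
(Thorough, Light): Alex can switch to Light (4 → 5.1). Not NE.
(Thorough, Normal): Alex can switch to Light (1.5 → 5.6). Not NE.
(Thorough, Thorough): Bailey can switch to Light (3.6 → 6). Not NE.
(Thorough, Deep): Alex can switch to Light (3.3 → 3.9). Not NE.

(Light, Normal)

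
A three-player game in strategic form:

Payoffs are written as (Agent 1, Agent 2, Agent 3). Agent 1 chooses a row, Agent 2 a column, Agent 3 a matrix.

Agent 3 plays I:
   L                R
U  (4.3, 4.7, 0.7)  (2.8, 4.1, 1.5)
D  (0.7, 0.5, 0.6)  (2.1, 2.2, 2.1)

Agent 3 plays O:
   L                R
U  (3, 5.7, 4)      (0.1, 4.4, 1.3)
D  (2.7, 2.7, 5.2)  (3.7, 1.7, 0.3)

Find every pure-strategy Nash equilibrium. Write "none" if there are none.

The unique pure-strategy Nash equilibrium is (U, L, O).

Mark each player's best response to every combination of opponents' strategies; a profile where every player is best-responding is a pure Nash equilibrium.
Agent 1 against (L, I): payoffs 4.3, 0.7 → best response U.
Agent 1 against (L, O): payoffs 3, 2.7 → best response U.
Agent 1 against (R, I): payoffs 2.8, 2.1 → best response U.
Agent 1 against (R, O): payoffs 0.1, 3.7 → best response D.
Agent 2 against (U, I): payoffs 4.7, 4.1 → best response L.
Agent 2 against (U, O): payoffs 5.7, 4.4 → best response L.
Agent 2 against (D, I): payoffs 0.5, 2.2 → best response R.
Agent 2 against (D, O): payoffs 2.7, 1.7 → best response L.
Agent 3 against (U, L): payoffs 0.7, 4 → best response O.
Agent 3 against (U, R): payoffs 1.5, 1.3 → best response I.
Agent 3 against (D, L): payoffs 0.6, 5.2 → best response O.
Agent 3 against (D, R): payoffs 2.1, 0.3 → best response I.
Mutual best responses: (U, L, O).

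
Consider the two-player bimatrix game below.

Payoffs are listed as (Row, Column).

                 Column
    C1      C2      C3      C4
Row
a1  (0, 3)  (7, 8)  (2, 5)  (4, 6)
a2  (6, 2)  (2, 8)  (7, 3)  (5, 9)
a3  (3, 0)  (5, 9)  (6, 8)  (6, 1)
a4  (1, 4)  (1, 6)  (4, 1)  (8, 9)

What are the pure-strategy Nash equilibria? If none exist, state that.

(a1, C2), (a4, C4)

Row against C1: payoffs 0, 6, 3, 1 → best response a2.
Row against C2: payoffs 7, 2, 5, 1 → best response a1.
Row against C3: payoffs 2, 7, 6, 4 → best response a2.
Row against C4: payoffs 4, 5, 6, 8 → best response a4.
Column against a1: payoffs 3, 8, 5, 6 → best response C2.
Column against a2: payoffs 2, 8, 3, 9 → best response C4.
Column against a3: payoffs 0, 9, 8, 1 → best response C2.
Column against a4: payoffs 4, 6, 1, 9 → best response C4.
Mutual best responses: (a1, C2); (a4, C4).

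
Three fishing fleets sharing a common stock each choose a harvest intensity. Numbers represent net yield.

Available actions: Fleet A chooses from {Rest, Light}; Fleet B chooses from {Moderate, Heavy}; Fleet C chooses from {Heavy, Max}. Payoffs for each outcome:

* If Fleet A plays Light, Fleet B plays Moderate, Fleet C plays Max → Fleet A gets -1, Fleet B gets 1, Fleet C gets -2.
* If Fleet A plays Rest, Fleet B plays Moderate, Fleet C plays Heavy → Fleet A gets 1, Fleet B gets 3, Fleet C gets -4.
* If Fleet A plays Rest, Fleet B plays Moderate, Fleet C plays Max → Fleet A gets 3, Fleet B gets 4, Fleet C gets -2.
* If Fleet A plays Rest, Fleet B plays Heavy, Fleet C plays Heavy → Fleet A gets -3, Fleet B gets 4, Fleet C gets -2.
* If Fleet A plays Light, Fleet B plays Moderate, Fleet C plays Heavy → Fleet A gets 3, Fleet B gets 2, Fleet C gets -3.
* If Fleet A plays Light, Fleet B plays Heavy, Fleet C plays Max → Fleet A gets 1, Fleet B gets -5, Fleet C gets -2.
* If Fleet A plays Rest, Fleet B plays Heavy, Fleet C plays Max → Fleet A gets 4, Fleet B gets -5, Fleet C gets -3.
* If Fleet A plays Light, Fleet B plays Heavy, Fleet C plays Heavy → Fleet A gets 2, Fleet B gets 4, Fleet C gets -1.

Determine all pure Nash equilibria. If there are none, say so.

Pure-strategy Nash equilibria: (Rest, Moderate, Max) and (Light, Heavy, Heavy)

Fleet A against (Moderate, Heavy): payoffs 1, 3 → best response Light.
Fleet A against (Moderate, Max): payoffs 3, -1 → best response Rest.
Fleet A against (Heavy, Heavy): payoffs -3, 2 → best response Light.
Fleet A against (Heavy, Max): payoffs 4, 1 → best response Rest.
Fleet B against (Rest, Heavy): payoffs 3, 4 → best response Heavy.
Fleet B against (Rest, Max): payoffs 4, -5 → best response Moderate.
Fleet B against (Light, Heavy): payoffs 2, 4 → best response Heavy.
Fleet B against (Light, Max): payoffs 1, -5 → best response Moderate.
Fleet C against (Rest, Moderate): payoffs -4, -2 → best response Max.
Fleet C against (Rest, Heavy): payoffs -2, -3 → best response Heavy.
Fleet C against (Light, Moderate): payoffs -3, -2 → best response Max.
Fleet C against (Light, Heavy): payoffs -1, -2 → best response Heavy.
Mutual best responses: (Rest, Moderate, Max); (Light, Heavy, Heavy).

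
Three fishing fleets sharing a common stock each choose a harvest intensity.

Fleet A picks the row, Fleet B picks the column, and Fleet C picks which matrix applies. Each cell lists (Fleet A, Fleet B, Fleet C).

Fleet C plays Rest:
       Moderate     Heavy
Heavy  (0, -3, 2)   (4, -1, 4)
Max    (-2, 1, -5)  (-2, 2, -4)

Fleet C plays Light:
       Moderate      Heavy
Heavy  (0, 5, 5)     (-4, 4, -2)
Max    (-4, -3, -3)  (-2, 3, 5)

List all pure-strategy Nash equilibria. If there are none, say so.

The pure Nash equilibria are (Heavy, Moderate, Light), (Heavy, Heavy, Rest), (Max, Heavy, Light).

(Heavy, Moderate, Rest): Fleet B can switch to Heavy (-3 → -1). Not NE.
(Heavy, Moderate, Light): Fleet A gets 0, best alternative -4; Fleet B gets 5, best alternative 4; Fleet C gets 5, best alternative 2. No profitable deviation — NE.
(Heavy, Heavy, Rest): Fleet A gets 4, best alternative -2; Fleet B gets -1, best alternative -3; Fleet C gets 4, best alternative -2. No profitable deviation — NE.
(Heavy, Heavy, Light): Fleet A can switch to Max (-4 → -2). Not NE.
(Max, Moderate, Rest): Fleet A can switch to Heavy (-2 → 0). Not NE.
(Max, Moderate, Light): Fleet A can switch to Heavy (-4 → 0). Not NE.
(Max, Heavy, Rest): Fleet A can switch to Heavy (-2 → 4). Not NE.
(Max, Heavy, Light): Fleet A gets -2, best alternative -4; Fleet B gets 3, best alternative -3; Fleet C gets 5, best alternative -4. No profitable deviation — NE.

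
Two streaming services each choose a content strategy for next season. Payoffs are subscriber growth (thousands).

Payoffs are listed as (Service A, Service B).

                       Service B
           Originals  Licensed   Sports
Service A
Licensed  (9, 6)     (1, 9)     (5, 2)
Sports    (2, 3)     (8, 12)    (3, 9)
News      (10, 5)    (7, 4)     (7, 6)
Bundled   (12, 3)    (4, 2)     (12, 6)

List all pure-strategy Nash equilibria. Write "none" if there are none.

The pure Nash equilibria are (Sports, Licensed) and (Bundled, Sports).

(Licensed, Originals): Service A can switch to News (9 → 10). Not NE.
(Licensed, Licensed): Service A can switch to Sports (1 → 8). Not NE.
(Licensed, Sports): Service A can switch to News (5 → 7). Not NE.
(Sports, Originals): Service A can switch to Licensed (2 → 9). Not NE.
(Sports, Licensed): Service A gets 8, best alternative 7; Service B gets 12, best alternative 9. No profitable deviation — NE.
(Sports, Sports): Service A can switch to Licensed (3 → 5). Not NE.
(News, Originals): Service A can switch to Bundled (10 → 12). Not NE.
(Bundled, Sports): Service A gets 12, best alternative 7; Service B gets 6, best alternative 3. No profitable deviation — NE.
(The remaining 4 profiles each have a profitable deviation by the same check.)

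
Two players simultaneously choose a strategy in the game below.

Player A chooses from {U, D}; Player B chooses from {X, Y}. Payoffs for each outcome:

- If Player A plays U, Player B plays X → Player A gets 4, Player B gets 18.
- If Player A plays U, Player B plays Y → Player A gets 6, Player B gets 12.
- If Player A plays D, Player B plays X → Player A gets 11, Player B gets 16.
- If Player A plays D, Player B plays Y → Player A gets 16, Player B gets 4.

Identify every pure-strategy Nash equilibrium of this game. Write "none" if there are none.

The unique pure-strategy Nash equilibrium is (D, X).

Player A against X: payoffs 4, 11 → best response D.
Player A against Y: payoffs 6, 16 → best response D.
Player B against U: payoffs 18, 12 → best response X.
Player B against D: payoffs 16, 4 → best response X.
Mutual best responses: (D, X).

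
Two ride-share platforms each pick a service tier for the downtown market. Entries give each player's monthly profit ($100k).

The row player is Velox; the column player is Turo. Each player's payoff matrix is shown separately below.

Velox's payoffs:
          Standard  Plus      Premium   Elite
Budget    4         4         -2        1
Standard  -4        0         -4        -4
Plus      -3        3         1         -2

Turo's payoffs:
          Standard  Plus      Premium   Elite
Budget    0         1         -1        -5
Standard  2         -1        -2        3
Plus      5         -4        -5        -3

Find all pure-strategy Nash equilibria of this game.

Pure NE: (Budget, Plus)

Velox against Standard: payoffs 4, -4, -3 → best response Budget.
Velox against Plus: payoffs 4, 0, 3 → best response Budget.
Velox against Premium: payoffs -2, -4, 1 → best response Plus.
Velox against Elite: payoffs 1, -4, -2 → best response Budget.
Turo against Budget: payoffs 0, 1, -1, -5 → best response Plus.
Turo against Standard: payoffs 2, -1, -2, 3 → best response Elite.
Turo against Plus: payoffs 5, -4, -5, -3 → best response Standard.
Mutual best responses: (Budget, Plus).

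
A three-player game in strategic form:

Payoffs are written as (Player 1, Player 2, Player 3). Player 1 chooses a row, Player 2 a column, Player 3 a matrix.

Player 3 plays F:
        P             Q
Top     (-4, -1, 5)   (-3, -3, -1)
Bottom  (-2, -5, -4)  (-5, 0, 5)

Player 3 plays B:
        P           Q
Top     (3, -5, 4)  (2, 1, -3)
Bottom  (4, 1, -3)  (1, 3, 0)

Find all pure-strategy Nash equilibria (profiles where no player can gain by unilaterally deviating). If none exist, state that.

This game has no pure Nash equilibrium.

(Top, P, F): Player 1 can switch to Bottom (-4 → -2). Not NE.
(Top, P, B): Player 1 can switch to Bottom (3 → 4). Not NE.
(Top, Q, F): Player 2 can switch to P (-3 → -1). Not NE.
(Top, Q, B): Player 3 can switch to F (-3 → -1). Not NE.
(Bottom, P, F): Player 2 can switch to Q (-5 → 0). Not NE.
(Bottom, P, B): Player 2 can switch to Q (1 → 3). Not NE.
(The remaining 2 profiles each have a profitable deviation by the same check.)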